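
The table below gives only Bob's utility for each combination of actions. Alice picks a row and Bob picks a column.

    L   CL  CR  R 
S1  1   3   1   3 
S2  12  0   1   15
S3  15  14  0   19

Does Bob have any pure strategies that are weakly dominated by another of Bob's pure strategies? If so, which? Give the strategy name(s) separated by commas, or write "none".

L: dominated, since R does at least as well everywhere (S1: 3>1, S2: 15>12, S3: 19>15).
R weakly dominates CL — S1: 3=3, S2: 15>0, S3: 19>14.
CR: dominated, since L does at least as well everywhere (S1: 1=1, S2: 12>1, S3: 15>0).
R is not dominated — it holds its own against L at S1 (3>1); CL at S2 (15>0); CR at S1 (3>1).

L, CL, CR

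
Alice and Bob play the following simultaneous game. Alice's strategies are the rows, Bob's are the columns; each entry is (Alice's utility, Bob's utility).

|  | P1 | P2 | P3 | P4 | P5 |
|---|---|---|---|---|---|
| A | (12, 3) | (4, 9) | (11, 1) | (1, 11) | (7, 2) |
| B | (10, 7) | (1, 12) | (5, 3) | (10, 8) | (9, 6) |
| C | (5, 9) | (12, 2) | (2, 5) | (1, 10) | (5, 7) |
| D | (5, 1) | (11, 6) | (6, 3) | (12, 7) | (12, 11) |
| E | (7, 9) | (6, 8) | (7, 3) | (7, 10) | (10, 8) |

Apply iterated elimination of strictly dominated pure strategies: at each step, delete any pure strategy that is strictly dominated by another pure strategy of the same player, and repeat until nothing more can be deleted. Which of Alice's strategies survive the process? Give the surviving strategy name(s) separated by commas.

D

Bob's strategy P1 is strictly dominated by P4 (A: 11>3, B: 8>7, C: 10>9, D: 7>1, E: 10>9) and is removed.
For Alice, D strictly dominates B on the remaining columns (P2: 11>1, P3: 6>5, P4: 12>10, P5: 12>9); eliminate B.
Column P2 is eliminated: P4 beats it against every remaining row (A: 11>9, C: 10>2, D: 7>6, E: 10>8).
For Alice, D strictly dominates C on the remaining columns (P3: 6>2, P4: 12>1, P5: 12>5); eliminate C.
Bob's strategy P3 is strictly dominated by P4 (A: 11>1, D: 7>3, E: 10>3) and is removed.
Alice's strategy A is strictly dominated by D (P4: 12>1, P5: 12>7) and is removed.
Alice's strategy E is strictly dominated by D (P4: 12>7, P5: 12>10) and is removed.
Bob's strategy P4 is strictly dominated by P5 (D: 11>7) and is removed.
Among the remaining strategies, none is strictly dominated by another pure strategy of the same player, so the elimination stops.
Surviving strategies — Alice: {D}; Bob: {P5}.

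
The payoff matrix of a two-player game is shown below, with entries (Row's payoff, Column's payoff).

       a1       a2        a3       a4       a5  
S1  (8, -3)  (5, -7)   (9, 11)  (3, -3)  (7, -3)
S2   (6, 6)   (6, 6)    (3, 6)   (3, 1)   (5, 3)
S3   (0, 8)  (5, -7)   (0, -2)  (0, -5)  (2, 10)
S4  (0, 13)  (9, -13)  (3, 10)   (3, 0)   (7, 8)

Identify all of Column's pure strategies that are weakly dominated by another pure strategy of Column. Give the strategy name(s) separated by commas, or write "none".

a2, a4

a1 is not dominated — it holds its own against a2 at S1 (-3>-7); a3 at S3 (8>-2); a4 at S2 (6>1); a5 at S2 (6>3).
a2: dominated, since a1 does at least as well everywhere (S1: -3>-7, S2: 6=6, S3: 8>-7, S4: 13>-13).
Nothing dominates a3: a1 at S1 (11>-3); a2 at S1 (11>-7); a4 at S1 (11>-3); a5 at S1 (11>-3).
a4: dominated, since a1 does at least as well everywhere (S1: -3=-3, S2: 6>1, S3: 8>-5, S4: 13>0).
a5: no other strategy beats it everywhere (a1 at S3 (10>8); a2 at S1 (-3>-7); a3 at S3 (10>-2); a4 at S2 (3>1)).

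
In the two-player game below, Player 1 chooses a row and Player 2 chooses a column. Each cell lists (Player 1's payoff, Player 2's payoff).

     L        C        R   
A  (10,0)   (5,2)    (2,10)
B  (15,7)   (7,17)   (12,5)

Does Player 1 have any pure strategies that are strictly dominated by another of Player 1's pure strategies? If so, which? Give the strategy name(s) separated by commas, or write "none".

A

B strictly dominates A — L: 15>10, C: 7>5, R: 12>2.
B: no other strategy beats it everywhere (A at L (15>10)).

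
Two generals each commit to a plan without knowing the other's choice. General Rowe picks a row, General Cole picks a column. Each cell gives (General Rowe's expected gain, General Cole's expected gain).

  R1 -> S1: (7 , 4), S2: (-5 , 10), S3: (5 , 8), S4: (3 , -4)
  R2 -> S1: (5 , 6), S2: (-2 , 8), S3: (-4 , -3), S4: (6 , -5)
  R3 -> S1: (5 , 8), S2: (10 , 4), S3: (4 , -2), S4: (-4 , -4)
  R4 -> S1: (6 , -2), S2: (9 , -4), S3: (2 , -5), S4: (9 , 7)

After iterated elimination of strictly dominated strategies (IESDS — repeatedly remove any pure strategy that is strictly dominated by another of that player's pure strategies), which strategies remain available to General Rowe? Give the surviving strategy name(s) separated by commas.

For General Rowe, R4 strictly dominates R2 on the remaining columns (S1: 6>5, S2: 9>-2, S3: 2>-4, S4: 9>6); eliminate R2.
Column S3 is eliminated: S2 beats it against every remaining row (R1: 10>8, R3: 4>-2, R4: -4>-5).
Among the remaining strategies, none is strictly dominated by another pure strategy of the same player, so the elimination stops.
Surviving strategies — General Rowe: {R1, R3, R4}; General Cole: {S1, S2, S4}.

R1, R3, R4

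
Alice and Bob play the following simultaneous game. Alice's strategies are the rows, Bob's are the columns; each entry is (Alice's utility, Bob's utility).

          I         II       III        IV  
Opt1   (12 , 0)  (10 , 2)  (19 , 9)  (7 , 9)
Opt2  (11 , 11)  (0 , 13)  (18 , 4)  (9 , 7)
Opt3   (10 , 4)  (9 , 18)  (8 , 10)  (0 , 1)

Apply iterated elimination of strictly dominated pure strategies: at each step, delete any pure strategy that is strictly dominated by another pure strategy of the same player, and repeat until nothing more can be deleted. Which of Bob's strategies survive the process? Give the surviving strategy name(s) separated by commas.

Row Opt3 is eliminated: Opt1 beats it against every remaining column (I: 12>10, II: 10>9, III: 19>8, IV: 7>0).
Bob's strategy I is strictly dominated by II (Opt1: 2>0, Opt2: 13>11) and is removed.
Among the remaining strategies, none is strictly dominated by another pure strategy of the same player, so the elimination stops.
Surviving strategies — Alice: {Opt1, Opt2}; Bob: {II, III, IV}.

II, III, IV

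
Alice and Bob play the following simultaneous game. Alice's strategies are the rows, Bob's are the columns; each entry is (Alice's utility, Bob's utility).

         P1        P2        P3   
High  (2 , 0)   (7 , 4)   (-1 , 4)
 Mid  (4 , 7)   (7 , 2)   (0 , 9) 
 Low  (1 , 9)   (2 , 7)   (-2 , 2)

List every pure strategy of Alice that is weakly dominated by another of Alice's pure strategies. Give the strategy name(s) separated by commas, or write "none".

High is weakly dominated by Mid (P1: 4>2, P2: 7=7, P3: 0>-1).
Nothing dominates Mid: High at P1 (4>2); Low at P1 (4>1).
Low is weakly dominated by High (P1: 2>1, P2: 7>2, P3: -1>-2).

High, Low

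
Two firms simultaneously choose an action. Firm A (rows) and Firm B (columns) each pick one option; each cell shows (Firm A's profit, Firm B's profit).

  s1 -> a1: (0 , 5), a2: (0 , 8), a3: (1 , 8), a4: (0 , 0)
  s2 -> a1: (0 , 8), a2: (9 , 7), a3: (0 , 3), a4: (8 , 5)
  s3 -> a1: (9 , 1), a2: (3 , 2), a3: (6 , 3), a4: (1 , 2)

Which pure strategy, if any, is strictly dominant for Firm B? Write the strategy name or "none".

none

a1 fails to dominate a2 at s1 (5<8).
a2 fails to dominate a1 at s2 (7<8).
a3 fails to dominate a1 at s2 (3<8).
a4 fails to dominate a1 at s1 (0<5).
No single strategy dominates all the others.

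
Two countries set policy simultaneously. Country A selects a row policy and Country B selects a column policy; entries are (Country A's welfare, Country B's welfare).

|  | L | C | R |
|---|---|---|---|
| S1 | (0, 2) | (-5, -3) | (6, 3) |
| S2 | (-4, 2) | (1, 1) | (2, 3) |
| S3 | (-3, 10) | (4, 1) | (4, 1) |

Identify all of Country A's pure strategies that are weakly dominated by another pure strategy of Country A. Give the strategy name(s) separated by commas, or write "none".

S2

S1 is not dominated — it holds its own against S2 at L (0>-4); S3 at L (0>-3).
S2 is weakly dominated by S3 (L: -3>-4, C: 4>1, R: 4>2).
S3: no other strategy beats it everywhere (S1 at C (4>-5); S2 at L (-3>-4)).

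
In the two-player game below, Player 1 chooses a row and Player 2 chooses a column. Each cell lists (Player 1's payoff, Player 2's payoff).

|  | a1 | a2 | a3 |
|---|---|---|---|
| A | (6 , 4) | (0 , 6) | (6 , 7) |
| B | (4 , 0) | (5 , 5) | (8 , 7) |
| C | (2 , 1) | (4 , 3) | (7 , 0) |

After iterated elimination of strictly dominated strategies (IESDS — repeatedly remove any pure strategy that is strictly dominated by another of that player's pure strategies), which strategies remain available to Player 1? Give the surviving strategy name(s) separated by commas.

B

Player 1's strategy C is strictly dominated by B (a1: 4>2, a2: 5>4, a3: 8>7) and is removed.
Column a1 is eliminated: a2 beats it against every remaining row (A: 6>4, B: 5>0).
For Player 1, B strictly dominates A on the remaining columns (a2: 5>0, a3: 8>6); eliminate A.
Player 2's strategy a2 is strictly dominated by a3 (B: 7>5) and is removed.
Among the remaining strategies, none is strictly dominated by another pure strategy of the same player, so the elimination stops.
Surviving strategies — Player 1: {B}; Player 2: {a3}.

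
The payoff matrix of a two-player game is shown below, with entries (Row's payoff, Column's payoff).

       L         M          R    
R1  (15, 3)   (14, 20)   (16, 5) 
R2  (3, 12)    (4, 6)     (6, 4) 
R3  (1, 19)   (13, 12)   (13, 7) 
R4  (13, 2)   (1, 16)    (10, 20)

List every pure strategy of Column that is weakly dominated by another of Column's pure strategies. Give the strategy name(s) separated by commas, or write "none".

none

L is not dominated — it holds its own against M at R2 (12>6); R at R2 (12>4).
M: no other strategy beats it everywhere (L at R1 (20>3); R at R1 (20>5)).
R is not dominated — it holds its own against L at R1 (5>3); M at R4 (20>16).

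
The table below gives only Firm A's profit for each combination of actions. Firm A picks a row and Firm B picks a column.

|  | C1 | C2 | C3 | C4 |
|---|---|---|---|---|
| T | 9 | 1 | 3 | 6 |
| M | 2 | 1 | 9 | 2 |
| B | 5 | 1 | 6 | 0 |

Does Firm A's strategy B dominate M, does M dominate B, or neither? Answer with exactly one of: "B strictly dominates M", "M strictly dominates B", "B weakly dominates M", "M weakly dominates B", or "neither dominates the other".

Compare B to M across each choice by Firm B: C1: 5>2, C2: 1=1, C3: 6<9, C4: 0<2.
B does better at C1 but worse at C3, C4; neither strategy dominates the other.

neither dominates the other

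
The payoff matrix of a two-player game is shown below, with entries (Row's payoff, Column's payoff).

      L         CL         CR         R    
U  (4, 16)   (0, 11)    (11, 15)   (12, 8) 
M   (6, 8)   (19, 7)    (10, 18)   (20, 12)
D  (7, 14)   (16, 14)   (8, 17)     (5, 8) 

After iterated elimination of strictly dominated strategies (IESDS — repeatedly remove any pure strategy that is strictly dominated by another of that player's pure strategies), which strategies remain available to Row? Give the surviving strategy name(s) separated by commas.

U, M, D

For Column, CR strictly dominates CL on the remaining rows (U: 15>11, M: 18>7, D: 17>14); eliminate CL.
Column's strategy R is strictly dominated by CR (U: 15>8, M: 18>12, D: 17>8) and is removed.
Among the remaining strategies, none is strictly dominated by another pure strategy of the same player, so the elimination stops.
Surviving strategies — Row: {U, M, D}; Column: {L, CR}.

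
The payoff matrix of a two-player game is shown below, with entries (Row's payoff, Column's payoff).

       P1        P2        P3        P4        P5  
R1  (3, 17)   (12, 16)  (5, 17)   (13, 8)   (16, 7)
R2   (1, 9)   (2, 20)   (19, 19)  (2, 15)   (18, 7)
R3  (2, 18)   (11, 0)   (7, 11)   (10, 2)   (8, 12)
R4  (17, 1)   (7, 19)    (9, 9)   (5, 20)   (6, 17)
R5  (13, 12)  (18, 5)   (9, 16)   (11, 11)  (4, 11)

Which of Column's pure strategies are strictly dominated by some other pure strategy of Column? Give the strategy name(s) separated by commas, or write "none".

P1: no other strategy beats it everywhere (P2 at R1 (17>16); P3 at R1 (17=17); P4 at R1 (17>8); P5 at R1 (17>7)).
P2: no other strategy beats it everywhere (P1 at R2 (20>9); P3 at R2 (20>19); P4 at R1 (16>8); P5 at R1 (16>7)).
P3: no other strategy beats it everywhere (P1 at R1 (17=17); P2 at R1 (17>16); P4 at R1 (17>8); P5 at R1 (17>7)).
Nothing dominates P4: P1 at R2 (15>9); P2 at R3 (2>0); P3 at R4 (20>9); P5 at R1 (8>7).
P5 is not dominated — it holds its own against P1 at R4 (17>1); P2 at R3 (12>0); P3 at R3 (12>11); P4 at R3 (12>2).

none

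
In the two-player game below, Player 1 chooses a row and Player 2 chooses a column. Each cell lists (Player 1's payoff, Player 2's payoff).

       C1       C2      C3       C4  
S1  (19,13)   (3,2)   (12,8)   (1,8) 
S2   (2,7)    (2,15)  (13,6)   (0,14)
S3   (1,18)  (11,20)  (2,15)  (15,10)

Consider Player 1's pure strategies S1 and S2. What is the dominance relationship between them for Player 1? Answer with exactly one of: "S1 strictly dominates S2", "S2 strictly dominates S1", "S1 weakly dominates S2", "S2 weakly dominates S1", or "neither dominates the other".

Compare S1 to S2 across every action of Player 2: C1: 19>2, C2: 3>2, C3: 12<13, C4: 1>0.
S1 does better at C1, C2, C4 but worse at C3; neither strategy dominates the other.

neither dominates the other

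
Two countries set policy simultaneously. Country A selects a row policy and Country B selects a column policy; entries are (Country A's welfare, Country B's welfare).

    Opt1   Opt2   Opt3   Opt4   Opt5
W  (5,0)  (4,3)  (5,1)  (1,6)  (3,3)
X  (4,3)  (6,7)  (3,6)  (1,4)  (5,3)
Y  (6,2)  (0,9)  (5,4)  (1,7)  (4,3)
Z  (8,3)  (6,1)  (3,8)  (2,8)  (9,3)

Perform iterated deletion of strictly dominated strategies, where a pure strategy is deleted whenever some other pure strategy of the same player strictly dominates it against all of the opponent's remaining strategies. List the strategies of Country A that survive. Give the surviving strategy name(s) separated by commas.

For Country B, Opt3 strictly dominates Opt1 on the remaining rows (W: 1>0, X: 6>3, Y: 4>2, Z: 8>3); eliminate Opt1.
Column Opt5 is eliminated: Opt4 beats it against every remaining row (W: 6>3, X: 4>3, Y: 7>3, Z: 8>3).
Among the remaining strategies, none is strictly dominated by another pure strategy of the same player, so the elimination stops.
Surviving strategies — Country A: {W, X, Y, Z}; Country B: {Opt2, Opt3, Opt4}.

W, X, Y, Z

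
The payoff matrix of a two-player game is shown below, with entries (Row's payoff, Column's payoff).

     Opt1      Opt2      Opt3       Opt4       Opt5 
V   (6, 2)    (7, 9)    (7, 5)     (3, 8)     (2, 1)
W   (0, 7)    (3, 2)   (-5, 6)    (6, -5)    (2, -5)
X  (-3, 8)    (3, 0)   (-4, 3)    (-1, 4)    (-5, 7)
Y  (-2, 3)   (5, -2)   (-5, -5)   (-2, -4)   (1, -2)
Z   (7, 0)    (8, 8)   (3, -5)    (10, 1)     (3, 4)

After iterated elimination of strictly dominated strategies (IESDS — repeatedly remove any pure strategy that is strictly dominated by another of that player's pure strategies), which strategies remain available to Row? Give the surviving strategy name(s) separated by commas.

Row's strategy W is strictly dominated by Z (Opt1: 7>0, Opt2: 8>3, Opt3: 3>-5, Opt4: 10>6, Opt5: 3>2) and is removed.
Row's strategy X is strictly dominated by V (Opt1: 6>-3, Opt2: 7>3, Opt3: 7>-4, Opt4: 3>-1, Opt5: 2>-5) and is removed.
Row Y is eliminated: V beats it against every remaining column (Opt1: 6>-2, Opt2: 7>5, Opt3: 7>-5, Opt4: 3>-2, Opt5: 2>1).
Column Opt1 is eliminated: Opt2 beats it against every remaining row (V: 9>2, Z: 8>0).
For Column, Opt2 strictly dominates Opt3 on the remaining rows (V: 9>5, Z: 8>-5); eliminate Opt3.
Row V is eliminated: Z beats it against every remaining column (Opt2: 8>7, Opt4: 10>3, Opt5: 3>2).
Column's strategy Opt4 is strictly dominated by Opt2 (Z: 8>1) and is removed.
For Column, Opt2 strictly dominates Opt5 on the remaining rows (Z: 8>4); eliminate Opt5.
Among the remaining strategies, none is strictly dominated by another pure strategy of the same player, so the elimination stops.
Surviving strategies — Row: {Z}; Column: {Opt2}.

Z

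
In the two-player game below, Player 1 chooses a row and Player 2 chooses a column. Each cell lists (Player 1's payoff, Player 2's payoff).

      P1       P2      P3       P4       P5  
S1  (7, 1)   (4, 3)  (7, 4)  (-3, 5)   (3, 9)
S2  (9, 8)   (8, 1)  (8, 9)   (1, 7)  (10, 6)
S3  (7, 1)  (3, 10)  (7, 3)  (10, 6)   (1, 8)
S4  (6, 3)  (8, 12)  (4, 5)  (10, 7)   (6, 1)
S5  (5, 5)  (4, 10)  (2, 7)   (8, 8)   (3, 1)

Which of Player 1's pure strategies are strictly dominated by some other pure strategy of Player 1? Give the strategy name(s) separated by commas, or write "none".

S1, S5

S1 is strictly dominated by S2 (P1: 9>7, P2: 8>4, P3: 8>7, P4: 1>-3, P5: 10>3).
S2 is not dominated — it holds its own against S1 at P1 (9>7); S3 at P1 (9>7); S4 at P1 (9>6); S5 at P1 (9>5).
S3 is not dominated — it holds its own against S1 at P1 (7=7); S2 at P4 (10>1); S4 at P1 (7>6); S5 at P1 (7>5).
Nothing dominates S4: S1 at P2 (8>4); S2 at P2 (8=8); S3 at P2 (8>3); S5 at P1 (6>5).
S4 strictly dominates S5 — P1: 6>5, P2: 8>4, P3: 4>2, P4: 10>8, P5: 6>3.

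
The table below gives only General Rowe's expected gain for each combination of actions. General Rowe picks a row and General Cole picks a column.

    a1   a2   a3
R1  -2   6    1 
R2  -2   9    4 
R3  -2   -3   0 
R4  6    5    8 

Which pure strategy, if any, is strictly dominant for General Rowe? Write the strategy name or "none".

none

R1 fails to dominate R2 at a1 (-2=-2).
R2 fails to dominate R1 at a1 (-2=-2).
R3 fails to dominate R1 at a1 (-2=-2).
R4 fails to dominate R1 at a2 (5<6).
No single strategy dominates all the others.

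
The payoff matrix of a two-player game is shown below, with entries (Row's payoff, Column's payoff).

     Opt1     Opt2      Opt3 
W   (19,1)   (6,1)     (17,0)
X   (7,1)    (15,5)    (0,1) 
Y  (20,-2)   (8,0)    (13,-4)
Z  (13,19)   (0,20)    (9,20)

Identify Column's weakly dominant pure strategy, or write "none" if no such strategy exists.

Opt2 vs Opt1: W: 1=1, X: 5>1, Y: 0>-2, Z: 20>19.
Opt2 vs Opt3: W: 1>0, X: 5>1, Y: 0>-4, Z: 20=20.
Opt2 is at least as good as every other strategy against every opponent action, so it is weakly dominant.

Opt2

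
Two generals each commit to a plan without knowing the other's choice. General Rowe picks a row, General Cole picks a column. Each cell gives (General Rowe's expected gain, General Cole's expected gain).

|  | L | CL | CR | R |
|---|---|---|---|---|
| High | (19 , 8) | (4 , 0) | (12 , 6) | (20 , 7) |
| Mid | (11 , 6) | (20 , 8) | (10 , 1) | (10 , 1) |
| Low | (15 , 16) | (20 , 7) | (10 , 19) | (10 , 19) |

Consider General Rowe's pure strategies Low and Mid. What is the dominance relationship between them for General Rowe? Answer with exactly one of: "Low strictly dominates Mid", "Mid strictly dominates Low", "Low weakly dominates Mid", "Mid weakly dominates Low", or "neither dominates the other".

Low weakly dominates Mid

Low's payoffs vs Mid's, by General Cole's action — L: 15>11, CL: 20=20, CR: 10=10, R: 10=10.
Low is at least as good everywhere and strictly better somewhere (tied only at CL, CR, R), so Low weakly but not strictly dominates Mid.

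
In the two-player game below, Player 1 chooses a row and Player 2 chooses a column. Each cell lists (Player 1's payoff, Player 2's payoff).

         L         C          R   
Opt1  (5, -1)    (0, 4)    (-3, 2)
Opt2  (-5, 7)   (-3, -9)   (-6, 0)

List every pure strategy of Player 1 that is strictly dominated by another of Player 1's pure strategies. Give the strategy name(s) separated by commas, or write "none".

Opt2

Opt1 is not dominated — it holds its own against Opt2 at L (5>-5).
Opt1 strictly dominates Opt2 — L: 5>-5, C: 0>-3, R: -3>-6.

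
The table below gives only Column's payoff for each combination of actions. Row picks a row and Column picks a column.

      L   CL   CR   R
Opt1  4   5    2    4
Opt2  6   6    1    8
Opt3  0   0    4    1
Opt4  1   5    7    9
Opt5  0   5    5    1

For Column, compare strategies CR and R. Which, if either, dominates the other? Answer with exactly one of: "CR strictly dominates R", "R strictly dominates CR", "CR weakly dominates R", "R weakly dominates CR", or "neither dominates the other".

neither dominates the other

CR's payoffs vs R's, by Row's action — Opt1: 2<4, Opt2: 1<8, Opt3: 4>1, Opt4: 7<9, Opt5: 5>1.
CR does better at Opt3, Opt5 but worse at Opt1, Opt2, Opt4; neither strategy dominates the other.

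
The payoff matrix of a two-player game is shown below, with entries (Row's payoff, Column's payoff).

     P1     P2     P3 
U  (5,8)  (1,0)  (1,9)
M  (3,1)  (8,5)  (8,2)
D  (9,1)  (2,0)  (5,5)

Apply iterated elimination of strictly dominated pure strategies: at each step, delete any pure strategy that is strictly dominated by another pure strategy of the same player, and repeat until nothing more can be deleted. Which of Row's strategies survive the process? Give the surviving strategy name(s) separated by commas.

For Row, D strictly dominates U on the remaining columns (P1: 9>5, P2: 2>1, P3: 5>1); eliminate U.
For Column, P3 strictly dominates P1 on the remaining rows (M: 2>1, D: 5>1); eliminate P1.
Row's strategy D is strictly dominated by M (P2: 8>2, P3: 8>5) and is removed.
Column P3 is eliminated: P2 beats it against every remaining row (M: 5>2).
Among the remaining strategies, none is strictly dominated by another pure strategy of the same player, so the elimination stops.
Surviving strategies — Row: {M}; Column: {P2}.

M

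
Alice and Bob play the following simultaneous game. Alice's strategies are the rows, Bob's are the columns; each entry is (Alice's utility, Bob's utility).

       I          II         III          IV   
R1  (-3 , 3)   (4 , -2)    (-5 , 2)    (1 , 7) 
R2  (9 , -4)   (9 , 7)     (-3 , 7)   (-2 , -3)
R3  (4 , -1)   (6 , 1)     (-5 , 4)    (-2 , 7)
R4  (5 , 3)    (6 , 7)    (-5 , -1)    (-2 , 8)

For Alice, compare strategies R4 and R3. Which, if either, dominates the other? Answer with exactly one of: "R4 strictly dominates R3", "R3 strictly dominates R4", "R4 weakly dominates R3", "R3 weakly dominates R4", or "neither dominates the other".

R4 weakly dominates R3

R4's payoffs vs R3's, by Bob's action — I: 5>4, II: 6=6, III: -5=-5, IV: -2=-2.
R4 is at least as good everywhere and strictly better somewhere (tied only at II, III, IV), so R4 weakly but not strictly dominates R3.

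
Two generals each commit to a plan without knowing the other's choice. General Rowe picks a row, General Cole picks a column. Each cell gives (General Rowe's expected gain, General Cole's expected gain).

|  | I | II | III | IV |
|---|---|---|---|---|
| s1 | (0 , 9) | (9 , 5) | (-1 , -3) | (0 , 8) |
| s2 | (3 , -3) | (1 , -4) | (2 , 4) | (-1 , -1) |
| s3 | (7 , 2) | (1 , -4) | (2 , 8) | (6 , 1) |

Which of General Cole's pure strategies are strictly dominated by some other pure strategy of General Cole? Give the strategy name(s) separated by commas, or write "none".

Nothing dominates I: II at s1 (9>5); III at s1 (9>-3); IV at s1 (9>8).
II is strictly dominated by I (s1: 9>5, s2: -3>-4, s3: 2>-4).
Nothing dominates III: I at s2 (4>-3); II at s2 (4>-4); IV at s2 (4>-1).
IV: no other strategy beats it everywhere (I at s2 (-1>-3); II at s1 (8>5); III at s1 (8>-3)).

II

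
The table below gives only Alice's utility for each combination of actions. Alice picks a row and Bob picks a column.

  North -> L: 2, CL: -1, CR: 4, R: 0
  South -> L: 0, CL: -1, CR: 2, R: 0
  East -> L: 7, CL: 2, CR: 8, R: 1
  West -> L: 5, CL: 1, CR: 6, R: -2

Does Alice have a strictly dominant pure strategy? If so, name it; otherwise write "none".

East vs North: L: 7>2, CL: 2>-1, CR: 8>4, R: 1>0.
East vs South: L: 7>0, CL: 2>-1, CR: 8>2, R: 1>0.
East vs West: L: 7>5, CL: 2>1, CR: 8>6, R: 1>-2.
East strictly beats every other strategy against every opponent action, so it is strictly dominant.

East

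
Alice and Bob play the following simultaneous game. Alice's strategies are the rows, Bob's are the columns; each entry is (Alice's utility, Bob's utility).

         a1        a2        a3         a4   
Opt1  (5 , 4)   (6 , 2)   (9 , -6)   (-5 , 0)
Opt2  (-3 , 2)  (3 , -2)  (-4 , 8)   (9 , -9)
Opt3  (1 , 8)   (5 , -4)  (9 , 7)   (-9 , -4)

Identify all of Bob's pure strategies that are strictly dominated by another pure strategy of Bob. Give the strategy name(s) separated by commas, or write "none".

Nothing dominates a1: a2 at Opt1 (4>2); a3 at Opt1 (4>-6); a4 at Opt1 (4>0).
a2: dominated, since a1 does at least as well everywhere (Opt1: 4>2, Opt2: 2>-2, Opt3: 8>-4).
a3: no other strategy beats it everywhere (a1 at Opt2 (8>2); a2 at Opt2 (8>-2); a4 at Opt2 (8>-9)).
a4 is strictly dominated by a1 (Opt1: 4>0, Opt2: 2>-9, Opt3: 8>-4).

a2, a4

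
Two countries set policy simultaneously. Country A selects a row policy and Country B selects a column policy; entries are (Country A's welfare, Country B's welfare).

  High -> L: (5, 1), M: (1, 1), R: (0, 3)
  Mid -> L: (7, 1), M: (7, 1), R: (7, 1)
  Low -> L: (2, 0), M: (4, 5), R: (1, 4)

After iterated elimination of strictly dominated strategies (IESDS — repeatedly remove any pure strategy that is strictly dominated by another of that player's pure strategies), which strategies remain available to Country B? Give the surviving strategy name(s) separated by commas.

Country A's strategy High is strictly dominated by Mid (L: 7>5, M: 7>1, R: 7>0) and is removed.
Country A's strategy Low is strictly dominated by Mid (L: 7>2, M: 7>4, R: 7>1) and is removed.
Among the remaining strategies, none is strictly dominated by another pure strategy of the same player, so the elimination stops.
Surviving strategies — Country A: {Mid}; Country B: {L, M, R}.

L, M, R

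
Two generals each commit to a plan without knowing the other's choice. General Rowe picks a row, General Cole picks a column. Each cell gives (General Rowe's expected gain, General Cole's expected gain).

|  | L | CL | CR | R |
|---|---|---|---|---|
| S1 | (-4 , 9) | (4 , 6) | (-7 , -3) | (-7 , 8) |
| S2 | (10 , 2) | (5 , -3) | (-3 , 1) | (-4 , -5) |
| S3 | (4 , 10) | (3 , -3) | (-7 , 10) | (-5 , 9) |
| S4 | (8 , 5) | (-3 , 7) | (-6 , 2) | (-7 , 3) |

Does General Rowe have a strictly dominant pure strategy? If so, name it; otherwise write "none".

S2 vs S1: L: 10>-4, CL: 5>4, CR: -3>-7, R: -4>-7.
S2 vs S3: L: 10>4, CL: 5>3, CR: -3>-7, R: -4>-5.
S2 vs S4: L: 10>8, CL: 5>-3, CR: -3>-6, R: -4>-7.
S2 strictly beats every other strategy against every opponent action, so it is strictly dominant.

S2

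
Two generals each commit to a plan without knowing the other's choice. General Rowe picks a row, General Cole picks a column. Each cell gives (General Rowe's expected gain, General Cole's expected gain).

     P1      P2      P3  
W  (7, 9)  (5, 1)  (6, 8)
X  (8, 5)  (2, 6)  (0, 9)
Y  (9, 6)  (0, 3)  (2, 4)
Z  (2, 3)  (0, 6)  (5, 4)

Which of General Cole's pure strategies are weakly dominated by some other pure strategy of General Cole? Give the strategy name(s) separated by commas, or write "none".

none

Nothing dominates P1: P2 at W (9>1); P3 at W (9>8).
Nothing dominates P2: P1 at X (6>5); P3 at Z (6>4).
P3: no other strategy beats it everywhere (P1 at X (9>5); P2 at W (8>1)).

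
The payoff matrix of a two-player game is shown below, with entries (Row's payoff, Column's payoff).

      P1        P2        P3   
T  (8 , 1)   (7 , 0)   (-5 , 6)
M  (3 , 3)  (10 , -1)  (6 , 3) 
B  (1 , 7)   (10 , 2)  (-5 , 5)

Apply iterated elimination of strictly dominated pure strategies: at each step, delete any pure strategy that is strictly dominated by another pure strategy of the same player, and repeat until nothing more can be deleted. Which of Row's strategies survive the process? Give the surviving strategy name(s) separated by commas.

For Column, P1 strictly dominates P2 on the remaining rows (T: 1>0, M: 3>-1, B: 7>2); eliminate P2.
Row B is eliminated: M beats it against every remaining column (P1: 3>1, P3: 6>-5).
Among the remaining strategies, none is strictly dominated by another pure strategy of the same player, so the elimination stops.
Surviving strategies — Row: {T, M}; Column: {P1, P3}.

T, M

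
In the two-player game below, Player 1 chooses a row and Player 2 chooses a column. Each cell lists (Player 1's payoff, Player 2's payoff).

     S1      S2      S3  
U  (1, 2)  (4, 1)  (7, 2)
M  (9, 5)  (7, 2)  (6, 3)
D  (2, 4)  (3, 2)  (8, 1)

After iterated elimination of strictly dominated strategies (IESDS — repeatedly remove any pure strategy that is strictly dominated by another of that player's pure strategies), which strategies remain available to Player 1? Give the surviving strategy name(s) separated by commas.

M

Column S2 is eliminated: S1 beats it against every remaining row (U: 2>1, M: 5>2, D: 4>2).
Row U is eliminated: D beats it against every remaining column (S1: 2>1, S3: 8>7).
Player 2's strategy S3 is strictly dominated by S1 (M: 5>3, D: 4>1) and is removed.
Row D is eliminated: M beats it against every remaining column (S1: 9>2).
Among the remaining strategies, none is strictly dominated by another pure strategy of the same player, so the elimination stops.
Surviving strategies — Player 1: {M}; Player 2: {S1}.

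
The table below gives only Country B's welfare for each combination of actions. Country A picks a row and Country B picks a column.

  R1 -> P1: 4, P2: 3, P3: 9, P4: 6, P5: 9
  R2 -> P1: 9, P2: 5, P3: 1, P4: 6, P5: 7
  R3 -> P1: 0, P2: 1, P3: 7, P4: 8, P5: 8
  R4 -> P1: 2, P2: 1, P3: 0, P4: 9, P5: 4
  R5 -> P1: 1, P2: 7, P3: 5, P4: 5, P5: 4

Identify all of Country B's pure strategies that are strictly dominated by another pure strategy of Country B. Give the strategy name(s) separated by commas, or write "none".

none

P1 is not dominated — it holds its own against P2 at R1 (4>3); P3 at R2 (9>1); P4 at R2 (9>6); P5 at R2 (9>7).
Nothing dominates P2: P1 at R3 (1>0); P3 at R2 (5>1); P4 at R5 (7>5); P5 at R5 (7>4).
P3: no other strategy beats it everywhere (P1 at R1 (9>4); P2 at R1 (9>3); P4 at R1 (9>6); P5 at R1 (9=9)).
P4 is not dominated — it holds its own against P1 at R1 (6>4); P2 at R1 (6>3); P3 at R2 (6>1); P5 at R3 (8=8).
P5: no other strategy beats it everywhere (P1 at R1 (9>4); P2 at R1 (9>3); P3 at R1 (9=9); P4 at R1 (9>6)).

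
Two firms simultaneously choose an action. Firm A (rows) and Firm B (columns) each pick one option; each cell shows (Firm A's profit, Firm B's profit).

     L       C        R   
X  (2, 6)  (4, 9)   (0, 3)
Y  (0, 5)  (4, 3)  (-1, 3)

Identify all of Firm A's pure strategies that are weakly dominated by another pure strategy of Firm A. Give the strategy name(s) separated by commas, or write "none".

Y

Nothing dominates X: Y at L (2>0).
Y is weakly dominated by X (L: 2>0, C: 4=4, R: 0>-1).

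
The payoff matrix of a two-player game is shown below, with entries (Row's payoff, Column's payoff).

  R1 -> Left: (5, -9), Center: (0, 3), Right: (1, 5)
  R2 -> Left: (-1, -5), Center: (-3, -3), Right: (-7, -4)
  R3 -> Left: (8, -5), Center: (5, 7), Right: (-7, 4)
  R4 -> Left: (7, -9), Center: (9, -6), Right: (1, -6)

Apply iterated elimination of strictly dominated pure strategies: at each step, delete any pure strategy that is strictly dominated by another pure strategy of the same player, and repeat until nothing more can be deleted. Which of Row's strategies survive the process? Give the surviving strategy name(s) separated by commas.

R1, R4

Row R2 is eliminated: R1 beats it against every remaining column (Left: 5>-1, Center: 0>-3, Right: 1>-7).
Column's strategy Left is strictly dominated by Center (R1: 3>-9, R3: 7>-5, R4: -6>-9) and is removed.
Row's strategy R3 is strictly dominated by R4 (Center: 9>5, Right: 1>-7) and is removed.
Among the remaining strategies, none is strictly dominated by another pure strategy of the same player, so the elimination stops.
Surviving strategies — Row: {R1, R4}; Column: {Center, Right}.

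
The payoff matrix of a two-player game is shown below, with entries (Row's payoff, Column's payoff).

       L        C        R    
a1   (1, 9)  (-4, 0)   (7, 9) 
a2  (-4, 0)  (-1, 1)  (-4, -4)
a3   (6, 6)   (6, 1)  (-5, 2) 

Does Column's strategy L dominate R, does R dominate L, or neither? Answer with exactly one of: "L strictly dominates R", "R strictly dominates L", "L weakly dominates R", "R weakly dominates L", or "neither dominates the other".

L weakly dominates R

L's payoffs vs R's, by Row's action — a1: 9=9, a2: 0>-4, a3: 6>2.
L is at least as good everywhere and strictly better somewhere (tied only at a1), so L weakly but not strictly dominates R.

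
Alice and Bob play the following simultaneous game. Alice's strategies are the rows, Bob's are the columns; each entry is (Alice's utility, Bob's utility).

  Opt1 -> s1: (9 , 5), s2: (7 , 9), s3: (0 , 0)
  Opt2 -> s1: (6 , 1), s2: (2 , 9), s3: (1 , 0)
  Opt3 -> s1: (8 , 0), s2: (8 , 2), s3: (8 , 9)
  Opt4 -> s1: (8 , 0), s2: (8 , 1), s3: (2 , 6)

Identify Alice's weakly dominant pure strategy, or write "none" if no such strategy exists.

none

Opt1 fails to dominate Opt2 at s3 (0<1).
Opt2 fails to dominate Opt1 at s1 (6<9).
Opt3 fails to dominate Opt1 at s1 (8<9).
Opt4 fails to dominate Opt1 at s1 (8<9).
No single strategy dominates all the others.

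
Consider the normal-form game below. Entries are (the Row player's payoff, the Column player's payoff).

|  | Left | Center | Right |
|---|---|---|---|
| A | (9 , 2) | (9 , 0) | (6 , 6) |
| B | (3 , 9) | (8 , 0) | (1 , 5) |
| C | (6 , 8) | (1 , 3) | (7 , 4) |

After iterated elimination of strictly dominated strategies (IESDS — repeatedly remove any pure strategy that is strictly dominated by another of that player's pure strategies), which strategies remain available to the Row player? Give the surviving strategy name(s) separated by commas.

Row B is eliminated: A beats it against every remaining column (Left: 9>3, Center: 9>8, Right: 6>1).
The Column player's strategy Center is strictly dominated by Left (A: 2>0, C: 8>3) and is removed.
Among the remaining strategies, none is strictly dominated by another pure strategy of the same player, so the elimination stops.
Surviving strategies — the Row player: {A, C}; the Column player: {Left, Right}.

A, C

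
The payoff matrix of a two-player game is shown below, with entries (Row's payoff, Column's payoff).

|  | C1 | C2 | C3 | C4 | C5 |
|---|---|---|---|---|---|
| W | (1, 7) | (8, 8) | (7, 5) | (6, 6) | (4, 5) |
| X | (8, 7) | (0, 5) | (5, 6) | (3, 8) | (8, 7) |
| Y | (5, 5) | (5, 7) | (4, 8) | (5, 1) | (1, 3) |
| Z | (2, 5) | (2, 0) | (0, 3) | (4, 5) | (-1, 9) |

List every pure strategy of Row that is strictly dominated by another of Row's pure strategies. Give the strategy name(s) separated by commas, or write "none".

Nothing dominates W: X at C2 (8>0); Y at C2 (8>5); Z at C2 (8>2).
Nothing dominates X: W at C1 (8>1); Y at C1 (8>5); Z at C1 (8>2).
Y is not dominated — it holds its own against W at C1 (5>1); X at C2 (5>0); Z at C1 (5>2).
Z is strictly dominated by Y (C1: 5>2, C2: 5>2, C3: 4>0, C4: 5>4, C5: 1>-1).

Z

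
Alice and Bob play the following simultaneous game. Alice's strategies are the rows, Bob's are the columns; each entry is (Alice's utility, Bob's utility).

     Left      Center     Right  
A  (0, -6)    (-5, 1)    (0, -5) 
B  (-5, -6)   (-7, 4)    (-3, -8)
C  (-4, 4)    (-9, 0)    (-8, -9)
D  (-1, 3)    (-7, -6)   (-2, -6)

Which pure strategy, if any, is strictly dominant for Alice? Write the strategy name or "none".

A vs B: Left: 0>-5, Center: -5>-7, Right: 0>-3.
A vs C: Left: 0>-4, Center: -5>-9, Right: 0>-8.
A vs D: Left: 0>-1, Center: -5>-7, Right: 0>-2.
A strictly beats every other strategy against every opponent action, so it is strictly dominant.

A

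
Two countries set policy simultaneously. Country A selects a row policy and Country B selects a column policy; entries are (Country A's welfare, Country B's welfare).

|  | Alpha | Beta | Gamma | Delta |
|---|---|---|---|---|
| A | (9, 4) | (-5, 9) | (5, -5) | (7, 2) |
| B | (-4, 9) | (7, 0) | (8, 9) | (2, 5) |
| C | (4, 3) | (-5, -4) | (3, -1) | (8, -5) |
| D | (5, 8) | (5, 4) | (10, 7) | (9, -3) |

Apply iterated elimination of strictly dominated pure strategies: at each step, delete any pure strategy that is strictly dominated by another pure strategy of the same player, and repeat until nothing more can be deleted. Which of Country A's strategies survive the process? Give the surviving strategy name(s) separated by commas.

Row C is eliminated: D beats it against every remaining column (Alpha: 5>4, Beta: 5>-5, Gamma: 10>3, Delta: 9>8).
For Country B, Alpha strictly dominates Delta on the remaining rows (A: 4>2, B: 9>5, D: 8>-3); eliminate Delta.
Among the remaining strategies, none is strictly dominated by another pure strategy of the same player, so the elimination stops.
Surviving strategies — Country A: {A, B, D}; Country B: {Alpha, Beta, Gamma}.

A, B, D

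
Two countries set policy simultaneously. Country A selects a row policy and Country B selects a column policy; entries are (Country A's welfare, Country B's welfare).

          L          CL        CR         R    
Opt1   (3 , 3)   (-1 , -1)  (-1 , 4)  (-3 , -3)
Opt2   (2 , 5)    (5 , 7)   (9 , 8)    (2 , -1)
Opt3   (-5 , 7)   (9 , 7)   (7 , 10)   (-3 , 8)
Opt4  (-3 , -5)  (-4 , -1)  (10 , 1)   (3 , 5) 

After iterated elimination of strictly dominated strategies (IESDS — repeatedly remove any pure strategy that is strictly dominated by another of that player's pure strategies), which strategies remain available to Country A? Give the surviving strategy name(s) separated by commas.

Opt4

For Country B, CR strictly dominates L on the remaining rows (Opt1: 4>3, Opt2: 8>5, Opt3: 10>7, Opt4: 1>-5); eliminate L.
For Country A, Opt2 strictly dominates Opt1 on the remaining columns (CL: 5>-1, CR: 9>-1, R: 2>-3); eliminate Opt1.
For Country B, CR strictly dominates CL on the remaining rows (Opt2: 8>7, Opt3: 10>7, Opt4: 1>-1); eliminate CL.
Row Opt2 is eliminated: Opt4 beats it against every remaining column (CR: 10>9, R: 3>2).
Row Opt3 is eliminated: Opt4 beats it against every remaining column (CR: 10>7, R: 3>-3).
For Country B, R strictly dominates CR on the remaining rows (Opt4: 5>1); eliminate CR.
Among the remaining strategies, none is strictly dominated by another pure strategy of the same player, so the elimination stops.
Surviving strategies — Country A: {Opt4}; Country B: {R}.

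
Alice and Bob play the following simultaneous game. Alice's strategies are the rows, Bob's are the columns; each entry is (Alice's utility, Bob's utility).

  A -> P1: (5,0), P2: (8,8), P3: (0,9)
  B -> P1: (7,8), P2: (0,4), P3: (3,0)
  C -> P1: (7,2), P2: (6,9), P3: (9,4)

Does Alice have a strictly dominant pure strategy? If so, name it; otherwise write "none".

A fails to dominate B at P1 (5<7).
B fails to dominate A at P2 (0<8).
C fails to dominate A at P2 (6<8).
No single strategy dominates all the others.

none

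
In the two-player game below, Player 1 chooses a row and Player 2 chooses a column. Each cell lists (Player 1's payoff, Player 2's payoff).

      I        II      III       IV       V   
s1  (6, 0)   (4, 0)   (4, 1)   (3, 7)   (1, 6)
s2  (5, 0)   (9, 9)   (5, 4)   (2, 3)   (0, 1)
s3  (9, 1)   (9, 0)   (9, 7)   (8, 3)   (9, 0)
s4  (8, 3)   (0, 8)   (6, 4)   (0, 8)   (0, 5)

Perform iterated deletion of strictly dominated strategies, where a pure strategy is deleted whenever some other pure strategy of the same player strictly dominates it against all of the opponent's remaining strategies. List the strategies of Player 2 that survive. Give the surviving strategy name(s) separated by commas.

II, III

For Player 1, s3 strictly dominates s1 on the remaining columns (I: 9>6, II: 9>4, III: 9>4, IV: 8>3, V: 9>1); eliminate s1.
For Player 1, s3 strictly dominates s4 on the remaining columns (I: 9>8, II: 9>0, III: 9>6, IV: 8>0, V: 9>0); eliminate s4.
Column I is eliminated: III beats it against every remaining row (s2: 4>0, s3: 7>1).
Column IV is eliminated: III beats it against every remaining row (s2: 4>3, s3: 7>3).
For Player 2, III strictly dominates V on the remaining rows (s2: 4>1, s3: 7>0); eliminate V.
Among the remaining strategies, none is strictly dominated by another pure strategy of the same player, so the elimination stops.
Surviving strategies — Player 1: {s2, s3}; Player 2: {II, III}.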